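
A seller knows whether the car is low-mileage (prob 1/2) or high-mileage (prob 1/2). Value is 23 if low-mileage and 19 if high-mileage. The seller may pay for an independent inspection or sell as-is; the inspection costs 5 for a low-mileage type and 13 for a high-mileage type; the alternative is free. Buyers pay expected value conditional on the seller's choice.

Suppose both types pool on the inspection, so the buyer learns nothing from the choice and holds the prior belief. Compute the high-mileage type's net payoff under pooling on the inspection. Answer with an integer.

8

Pooled price = 1/2·23 + 1/2·19 = 21.
high-mileage pays cost 13 for the inspection, so net payoff = 21 − 13 = 8.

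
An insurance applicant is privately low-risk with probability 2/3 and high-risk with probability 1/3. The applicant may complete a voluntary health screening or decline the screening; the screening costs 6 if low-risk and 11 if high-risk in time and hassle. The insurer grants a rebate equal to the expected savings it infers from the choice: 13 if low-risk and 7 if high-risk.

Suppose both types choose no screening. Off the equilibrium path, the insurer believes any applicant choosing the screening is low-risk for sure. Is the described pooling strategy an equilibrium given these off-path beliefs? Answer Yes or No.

On path, the insurer holds the prior and pays 2/3·13 + 1/3·7 = 11. Off path (the screening), believing low-risk, it pays 13.
low-risk: no screening nets 11; the screening nets 13 − 6 = 7. low-risk stays.
high-risk: no screening nets 11; the screening nets 13 − 11 = 2. high-risk stays.
No type deviates, so pooling is sustained.

Yes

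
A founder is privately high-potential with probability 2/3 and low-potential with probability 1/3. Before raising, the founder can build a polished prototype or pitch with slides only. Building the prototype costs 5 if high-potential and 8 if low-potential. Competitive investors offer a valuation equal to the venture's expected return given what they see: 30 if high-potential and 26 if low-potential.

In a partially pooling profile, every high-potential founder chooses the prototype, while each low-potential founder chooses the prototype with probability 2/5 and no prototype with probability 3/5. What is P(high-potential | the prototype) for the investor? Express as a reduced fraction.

P(the prototype) = (2/3)·1 + (1/3)·(2/5) = 4/5.
By Bayes' rule, P(high-potential | the prototype) = (2/3) / (4/5) = 5/6.

5/6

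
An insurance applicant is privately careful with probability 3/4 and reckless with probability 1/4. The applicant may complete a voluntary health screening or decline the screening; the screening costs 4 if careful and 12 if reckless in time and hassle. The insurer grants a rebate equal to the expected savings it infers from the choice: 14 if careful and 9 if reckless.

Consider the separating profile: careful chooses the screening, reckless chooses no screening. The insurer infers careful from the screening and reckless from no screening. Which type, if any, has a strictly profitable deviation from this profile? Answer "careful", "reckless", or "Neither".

The screening pays 14; no screening pays 9.
careful: assigned the screening, nets 14 − 4 = 10; deviating to no screening nets 9.
reckless: assigned no screening, nets 9; deviating to the screening nets 14 − 12 = 2.
Both types strictly prefer their assigned action; no profitable deviation.

Neither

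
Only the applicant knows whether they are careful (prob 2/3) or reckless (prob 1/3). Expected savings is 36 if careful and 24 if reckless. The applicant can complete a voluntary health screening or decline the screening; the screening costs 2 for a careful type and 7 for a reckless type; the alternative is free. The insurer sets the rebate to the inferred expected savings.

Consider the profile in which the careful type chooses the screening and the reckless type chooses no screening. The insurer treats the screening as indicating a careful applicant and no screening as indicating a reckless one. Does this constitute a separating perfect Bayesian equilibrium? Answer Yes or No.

No

Under these beliefs, the screening earns rebate 36 and no screening earns rebate 24.
careful: the screening nets 36 − 2 = 34; no screening nets 24. careful prefers the screening.
reckless: the screening nets 36 − 7 = 29; no screening nets 24. reckless would deviate to the screening.
reckless has a profitable deviation, so the profile is not an equilibrium.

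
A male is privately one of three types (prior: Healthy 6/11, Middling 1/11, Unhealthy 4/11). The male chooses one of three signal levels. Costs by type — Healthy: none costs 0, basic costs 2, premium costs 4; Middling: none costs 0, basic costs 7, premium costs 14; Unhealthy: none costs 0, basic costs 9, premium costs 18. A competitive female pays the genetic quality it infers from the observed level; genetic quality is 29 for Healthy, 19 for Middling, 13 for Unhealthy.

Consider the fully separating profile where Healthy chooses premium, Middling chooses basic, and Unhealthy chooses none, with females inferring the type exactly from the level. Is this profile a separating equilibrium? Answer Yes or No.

No

Separating mating payoffs: premium → 29, basic → 19, none → 13.
Healthy (assigned premium): none: 13 − 0 = 13; basic: 19 − 2 = 17; premium: 29 − 4 = 25. Healthy stays.
Middling (assigned basic): none: 13 − 0 = 13; basic: 19 − 7 = 12; premium: 29 − 14 = 15. Middling prefers premium.
Unhealthy (assigned none): none: 13 − 0 = 13; basic: 19 − 9 = 10; premium: 29 − 18 = 11. Unhealthy stays.
At least one type deviates; the separating profile fails.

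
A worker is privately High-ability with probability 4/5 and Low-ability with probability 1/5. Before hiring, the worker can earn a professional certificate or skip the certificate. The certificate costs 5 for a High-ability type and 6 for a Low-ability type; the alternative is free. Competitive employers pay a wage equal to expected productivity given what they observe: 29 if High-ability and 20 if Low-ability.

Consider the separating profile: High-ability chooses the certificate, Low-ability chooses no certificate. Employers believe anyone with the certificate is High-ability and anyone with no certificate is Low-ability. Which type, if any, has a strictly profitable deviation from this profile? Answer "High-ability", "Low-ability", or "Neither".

Low-ability

The certificate pays 29; no certificate pays 20.
High-ability: assigned the certificate, nets 29 − 5 = 24; deviating to no certificate nets 20.
Low-ability: assigned no certificate, nets 20; deviating to the certificate nets 29 − 6 = 23.
The Low-ability type gains 3 by deviating.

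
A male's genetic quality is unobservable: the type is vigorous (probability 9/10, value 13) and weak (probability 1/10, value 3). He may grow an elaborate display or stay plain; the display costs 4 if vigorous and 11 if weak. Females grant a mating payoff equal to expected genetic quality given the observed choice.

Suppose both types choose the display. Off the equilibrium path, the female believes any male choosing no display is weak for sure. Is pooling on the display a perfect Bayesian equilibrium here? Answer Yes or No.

No

On path, the female holds the prior and pays 9/10·13 + 1/10·3 = 12. Off path (no display), believing weak, it pays 3.
vigorous: the display nets 12 − 4 = 8; no display nets 3. vigorous stays.
weak: the display nets 12 − 11 = 1; no display nets 3. weak would deviate.
A type deviates, so pooling fails.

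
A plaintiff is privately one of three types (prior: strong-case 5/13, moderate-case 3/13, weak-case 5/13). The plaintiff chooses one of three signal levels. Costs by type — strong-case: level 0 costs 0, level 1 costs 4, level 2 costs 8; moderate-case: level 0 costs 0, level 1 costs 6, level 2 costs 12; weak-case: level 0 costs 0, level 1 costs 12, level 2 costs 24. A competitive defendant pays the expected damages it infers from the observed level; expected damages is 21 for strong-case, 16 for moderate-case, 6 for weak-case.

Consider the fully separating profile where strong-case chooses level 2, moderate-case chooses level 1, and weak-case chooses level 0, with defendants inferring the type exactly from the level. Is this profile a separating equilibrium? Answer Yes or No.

Yes

Separating settlements: level 2 → 21, level 1 → 16, level 0 → 6.
strong-case (assigned level 2): level 0: 6 − 0 = 6; level 1: 16 − 4 = 12; level 2: 21 − 8 = 13. strong-case stays.
moderate-case (assigned level 1): level 0: 6 − 0 = 6; level 1: 16 − 6 = 10; level 2: 21 − 12 = 9. moderate-case stays.
weak-case (assigned level 0): level 0: 6 − 0 = 6; level 1: 16 − 12 = 4; level 2: 21 − 24 = -3. weak-case stays.
Every type prefers its assigned level; separation holds.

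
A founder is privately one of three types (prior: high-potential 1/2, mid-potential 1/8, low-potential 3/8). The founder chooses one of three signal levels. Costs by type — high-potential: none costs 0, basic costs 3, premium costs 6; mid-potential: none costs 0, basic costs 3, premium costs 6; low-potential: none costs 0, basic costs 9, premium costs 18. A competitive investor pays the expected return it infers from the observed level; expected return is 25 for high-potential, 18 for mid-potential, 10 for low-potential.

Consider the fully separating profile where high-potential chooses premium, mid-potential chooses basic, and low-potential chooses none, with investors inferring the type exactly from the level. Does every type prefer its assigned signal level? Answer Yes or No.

No

Separating valuations: premium → 25, basic → 18, none → 10.
high-potential (assigned premium): none: 10 − 0 = 10; basic: 18 − 3 = 15; premium: 25 − 6 = 19. high-potential stays.
mid-potential (assigned basic): none: 10 − 0 = 10; basic: 18 − 3 = 15; premium: 25 − 6 = 19. mid-potential prefers premium.
low-potential (assigned none): none: 10 − 0 = 10; basic: 18 − 9 = 9; premium: 25 − 18 = 7. low-potential stays.
At least one type deviates; the separating profile fails.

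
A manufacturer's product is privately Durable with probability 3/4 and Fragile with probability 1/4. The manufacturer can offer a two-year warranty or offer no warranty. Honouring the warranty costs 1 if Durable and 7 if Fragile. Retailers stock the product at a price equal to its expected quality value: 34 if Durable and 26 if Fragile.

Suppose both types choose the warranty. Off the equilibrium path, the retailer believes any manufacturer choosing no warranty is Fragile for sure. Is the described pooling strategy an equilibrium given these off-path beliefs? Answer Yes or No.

On path, the retailer holds the prior and pays 3/4·34 + 1/4·26 = 32. Off path (no warranty), believing Fragile, it pays 26.
Durable: the warranty nets 32 − 1 = 31; no warranty nets 26. Durable stays.
Fragile: the warranty nets 32 − 7 = 25; no warranty nets 26. Fragile would deviate.
A type deviates, so pooling fails.

No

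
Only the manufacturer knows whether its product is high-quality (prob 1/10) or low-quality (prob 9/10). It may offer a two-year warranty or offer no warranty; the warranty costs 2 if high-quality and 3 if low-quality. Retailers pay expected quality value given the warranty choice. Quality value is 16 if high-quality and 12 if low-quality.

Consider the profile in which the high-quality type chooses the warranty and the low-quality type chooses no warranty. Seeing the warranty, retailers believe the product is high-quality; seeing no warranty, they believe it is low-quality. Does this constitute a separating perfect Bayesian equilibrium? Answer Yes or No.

Under these beliefs, the warranty earns price 16 and no warranty earns price 12.
high-quality: the warranty nets 16 − 2 = 14; no warranty nets 12. high-quality prefers the warranty.
low-quality: the warranty nets 16 − 3 = 13; no warranty nets 12. low-quality would deviate to the warranty.
low-quality has a profitable deviation, so the profile is not an equilibrium.

No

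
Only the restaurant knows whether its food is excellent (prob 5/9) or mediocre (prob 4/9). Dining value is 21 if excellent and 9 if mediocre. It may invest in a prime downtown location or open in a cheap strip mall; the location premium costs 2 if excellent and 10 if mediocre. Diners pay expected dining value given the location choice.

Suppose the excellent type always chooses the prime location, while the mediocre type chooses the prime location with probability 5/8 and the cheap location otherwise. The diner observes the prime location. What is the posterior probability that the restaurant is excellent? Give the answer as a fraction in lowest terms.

2/3

P(the prime location) = (5/9)·1 + (4/9)·(5/8) = 5/6.
By Bayes' rule, P(excellent | the prime location) = (5/9) / (5/6) = 2/3.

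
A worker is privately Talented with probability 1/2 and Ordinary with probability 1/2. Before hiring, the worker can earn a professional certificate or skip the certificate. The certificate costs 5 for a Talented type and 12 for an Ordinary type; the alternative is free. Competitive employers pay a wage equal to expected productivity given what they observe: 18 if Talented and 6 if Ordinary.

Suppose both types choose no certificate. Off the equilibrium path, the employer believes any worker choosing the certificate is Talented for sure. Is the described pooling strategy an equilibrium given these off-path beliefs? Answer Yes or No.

No

On path, the employer holds the prior and pays 1/2·18 + 1/2·6 = 12. Off path (the certificate), believing Talented, it pays 18.
Talented: no certificate nets 12; the certificate nets 18 − 5 = 13. Talented would deviate.
Ordinary: no certificate nets 12; the certificate nets 18 − 12 = 6. Ordinary stays.
A type deviates, so pooling fails.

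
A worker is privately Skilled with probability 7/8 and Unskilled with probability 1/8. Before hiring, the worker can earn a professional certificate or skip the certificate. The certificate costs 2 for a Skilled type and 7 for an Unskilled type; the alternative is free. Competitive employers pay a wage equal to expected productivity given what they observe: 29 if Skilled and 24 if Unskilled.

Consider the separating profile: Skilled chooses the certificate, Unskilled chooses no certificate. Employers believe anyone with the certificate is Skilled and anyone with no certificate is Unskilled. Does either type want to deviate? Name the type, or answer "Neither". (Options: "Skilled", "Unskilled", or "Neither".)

Neither

The certificate pays 29; no certificate pays 24.
Skilled: assigned the certificate, nets 29 − 2 = 27; deviating to no certificate nets 24.
Unskilled: assigned no certificate, nets 24; deviating to the certificate nets 29 − 7 = 22.
Both types strictly prefer their assigned action; no profitable deviation.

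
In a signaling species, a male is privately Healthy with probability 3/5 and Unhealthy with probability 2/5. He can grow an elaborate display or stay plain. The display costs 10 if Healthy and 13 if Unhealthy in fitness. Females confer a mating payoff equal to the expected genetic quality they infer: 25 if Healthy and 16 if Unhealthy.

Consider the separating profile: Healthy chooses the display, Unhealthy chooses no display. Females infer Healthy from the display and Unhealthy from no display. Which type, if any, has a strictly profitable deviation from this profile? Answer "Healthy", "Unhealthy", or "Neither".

The display pays 25; no display pays 16.
Healthy: assigned the display, nets 25 − 10 = 15; deviating to no display nets 16.
Unhealthy: assigned no display, nets 16; deviating to the display nets 25 − 13 = 12.
The Healthy type gains 1 by deviating.

Healthy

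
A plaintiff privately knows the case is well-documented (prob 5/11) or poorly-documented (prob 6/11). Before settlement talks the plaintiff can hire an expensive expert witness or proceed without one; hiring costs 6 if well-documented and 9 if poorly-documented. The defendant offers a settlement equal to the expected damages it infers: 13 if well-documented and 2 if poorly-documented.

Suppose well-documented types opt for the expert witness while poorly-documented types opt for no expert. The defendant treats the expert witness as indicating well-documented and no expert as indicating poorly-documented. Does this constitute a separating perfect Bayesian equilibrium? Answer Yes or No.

Under these beliefs, the expert witness earns settlement 13 and no expert earns settlement 2.
well-documented: the expert witness nets 13 − 6 = 7; no expert nets 2. well-documented prefers the expert witness.
poorly-documented: the expert witness nets 13 − 9 = 4; no expert nets 2. poorly-documented would deviate to the expert witness.
poorly-documented has a profitable deviation, so the profile is not an equilibrium.

No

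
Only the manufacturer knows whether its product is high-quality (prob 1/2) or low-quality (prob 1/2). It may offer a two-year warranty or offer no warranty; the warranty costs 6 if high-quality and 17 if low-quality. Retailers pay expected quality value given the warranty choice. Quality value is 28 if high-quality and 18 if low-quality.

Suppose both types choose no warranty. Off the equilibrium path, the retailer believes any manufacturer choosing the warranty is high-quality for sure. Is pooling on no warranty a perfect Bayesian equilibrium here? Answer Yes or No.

Yes

On path, the retailer holds the prior and pays 1/2·28 + 1/2·18 = 23. Off path (the warranty), believing high-quality, it pays 28.
high-quality: no warranty nets 23; the warranty nets 28 − 6 = 22. high-quality stays.
low-quality: no warranty nets 23; the warranty nets 28 − 17 = 11. low-quality stays.
No type deviates, so pooling is sustained.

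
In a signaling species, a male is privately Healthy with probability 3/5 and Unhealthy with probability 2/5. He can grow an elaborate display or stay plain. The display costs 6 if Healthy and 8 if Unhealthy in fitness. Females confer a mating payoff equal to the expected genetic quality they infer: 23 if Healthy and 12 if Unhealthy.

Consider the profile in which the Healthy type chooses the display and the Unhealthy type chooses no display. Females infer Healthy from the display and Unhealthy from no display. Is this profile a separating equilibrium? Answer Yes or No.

Under these beliefs, the display earns mating payoff 23 and no display earns mating payoff 12.
Healthy: the display nets 23 − 6 = 17; no display nets 12. Healthy prefers the display.
Unhealthy: the display nets 23 − 8 = 15; no display nets 12. Unhealthy would deviate to the display.
Unhealthy has a profitable deviation, so the profile is not an equilibrium.

No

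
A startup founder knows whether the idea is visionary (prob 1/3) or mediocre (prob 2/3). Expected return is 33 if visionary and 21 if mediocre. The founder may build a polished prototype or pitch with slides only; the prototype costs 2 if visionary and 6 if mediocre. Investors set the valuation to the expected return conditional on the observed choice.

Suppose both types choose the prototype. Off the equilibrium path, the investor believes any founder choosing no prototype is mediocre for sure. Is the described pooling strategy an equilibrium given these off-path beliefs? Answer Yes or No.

On path, the investor holds the prior and pays 1/3·33 + 2/3·21 = 25. Off path (no prototype), believing mediocre, it pays 21.
visionary: the prototype nets 25 − 2 = 23; no prototype nets 21. visionary stays.
mediocre: the prototype nets 25 − 6 = 19; no prototype nets 21. mediocre would deviate.
A type deviates, so pooling fails.

No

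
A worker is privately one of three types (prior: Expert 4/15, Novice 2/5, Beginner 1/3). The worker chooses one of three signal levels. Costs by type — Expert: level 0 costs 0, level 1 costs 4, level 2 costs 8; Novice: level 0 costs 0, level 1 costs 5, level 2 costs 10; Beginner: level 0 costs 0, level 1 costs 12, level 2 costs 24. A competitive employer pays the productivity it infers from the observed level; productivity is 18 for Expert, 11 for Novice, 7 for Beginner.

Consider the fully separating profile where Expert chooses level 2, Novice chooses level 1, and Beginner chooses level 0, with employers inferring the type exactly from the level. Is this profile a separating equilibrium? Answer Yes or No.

Separating wages: level 2 → 18, level 1 → 11, level 0 → 7.
Expert (assigned level 2): level 0: 7 − 0 = 7; level 1: 11 − 4 = 7; level 2: 18 − 8 = 10. Expert stays.
Novice (assigned level 1): level 0: 7 − 0 = 7; level 1: 11 − 5 = 6; level 2: 18 − 10 = 8. Novice prefers level 2.
Beginner (assigned level 0): level 0: 7 − 0 = 7; level 1: 11 − 12 = -1; level 2: 18 − 24 = -6. Beginner stays.
At least one type deviates; the separating profile fails.

No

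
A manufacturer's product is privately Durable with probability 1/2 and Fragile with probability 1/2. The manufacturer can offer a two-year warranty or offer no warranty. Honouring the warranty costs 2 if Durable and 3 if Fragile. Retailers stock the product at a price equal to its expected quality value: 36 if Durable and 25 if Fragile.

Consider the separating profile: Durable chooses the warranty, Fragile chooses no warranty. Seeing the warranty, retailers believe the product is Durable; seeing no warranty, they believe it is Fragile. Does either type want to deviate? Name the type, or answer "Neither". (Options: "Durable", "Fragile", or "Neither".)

Fragile

The warranty pays 36; no warranty pays 25.
Durable: assigned the warranty, nets 36 − 2 = 34; deviating to no warranty nets 25.
Fragile: assigned no warranty, nets 25; deviating to the warranty nets 36 − 3 = 33.
The Fragile type gains 8 by deviating.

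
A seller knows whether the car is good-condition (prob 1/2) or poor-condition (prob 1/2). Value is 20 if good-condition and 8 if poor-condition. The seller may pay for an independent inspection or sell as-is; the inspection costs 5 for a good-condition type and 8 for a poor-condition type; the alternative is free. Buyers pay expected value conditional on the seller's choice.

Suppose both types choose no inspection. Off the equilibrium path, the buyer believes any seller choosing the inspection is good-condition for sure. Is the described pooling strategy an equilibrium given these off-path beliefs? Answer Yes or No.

On path, the buyer holds the prior and pays 1/2·20 + 1/2·8 = 14. Off path (the inspection), believing good-condition, it pays 20.
good-condition: no inspection nets 14; the inspection nets 20 − 5 = 15. good-condition would deviate.
poor-condition: no inspection nets 14; the inspection nets 20 − 8 = 12. poor-condition stays.
A type deviates, so pooling fails.

No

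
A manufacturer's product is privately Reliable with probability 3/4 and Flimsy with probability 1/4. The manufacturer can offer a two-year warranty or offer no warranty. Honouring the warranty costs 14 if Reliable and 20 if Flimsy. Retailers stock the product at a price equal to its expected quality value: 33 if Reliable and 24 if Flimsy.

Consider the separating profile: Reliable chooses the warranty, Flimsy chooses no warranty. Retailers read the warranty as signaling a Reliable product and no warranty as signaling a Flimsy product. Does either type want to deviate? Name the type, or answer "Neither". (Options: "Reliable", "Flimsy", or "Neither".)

Reliable

The warranty pays 33; no warranty pays 24.
Reliable: assigned the warranty, nets 33 − 14 = 19; deviating to no warranty nets 24.
Flimsy: assigned no warranty, nets 24; deviating to the warranty nets 33 − 20 = 13.
The Reliable type gains 5 by deviating.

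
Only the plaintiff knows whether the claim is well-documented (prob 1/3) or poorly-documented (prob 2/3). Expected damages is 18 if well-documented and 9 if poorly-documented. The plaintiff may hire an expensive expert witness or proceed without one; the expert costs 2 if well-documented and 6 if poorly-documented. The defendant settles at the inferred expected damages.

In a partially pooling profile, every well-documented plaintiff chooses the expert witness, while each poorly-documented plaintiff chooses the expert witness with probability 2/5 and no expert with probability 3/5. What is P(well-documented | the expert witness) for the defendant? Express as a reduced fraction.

5/9

P(the expert witness) = (1/3)·1 + (2/3)·(2/5) = 3/5.
By Bayes' rule, P(well-documented | the expert witness) = (1/3) / (3/5) = 5/9.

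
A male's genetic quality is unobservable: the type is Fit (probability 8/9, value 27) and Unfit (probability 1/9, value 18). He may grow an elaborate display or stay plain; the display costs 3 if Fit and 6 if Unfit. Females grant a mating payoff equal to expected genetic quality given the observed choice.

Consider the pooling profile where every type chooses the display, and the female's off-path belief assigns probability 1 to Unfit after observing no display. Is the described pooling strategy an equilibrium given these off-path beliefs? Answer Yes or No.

On path, the female holds the prior and pays 8/9·27 + 1/9·18 = 26. Off path (no display), believing Unfit, it pays 18.
Fit: the display nets 26 − 3 = 23; no display nets 18. Fit stays.
Unfit: the display nets 26 − 6 = 20; no display nets 18. Unfit stays.
No type deviates, so pooling is sustained.

Yes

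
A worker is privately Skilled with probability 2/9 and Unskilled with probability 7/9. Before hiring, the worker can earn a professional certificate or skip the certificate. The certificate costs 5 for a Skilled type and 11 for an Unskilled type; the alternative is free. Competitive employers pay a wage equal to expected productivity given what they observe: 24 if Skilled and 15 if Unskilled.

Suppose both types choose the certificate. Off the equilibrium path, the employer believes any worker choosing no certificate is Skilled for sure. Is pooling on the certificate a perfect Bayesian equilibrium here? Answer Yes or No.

On path, the employer holds the prior and pays 2/9·24 + 7/9·15 = 17. Off path (no certificate), believing Skilled, it pays 24.
Skilled: the certificate nets 17 − 5 = 12; no certificate nets 24. Skilled would deviate.
Unskilled: the certificate nets 17 − 11 = 6; no certificate nets 24. Unskilled would deviate.
A type deviates, so pooling fails.

No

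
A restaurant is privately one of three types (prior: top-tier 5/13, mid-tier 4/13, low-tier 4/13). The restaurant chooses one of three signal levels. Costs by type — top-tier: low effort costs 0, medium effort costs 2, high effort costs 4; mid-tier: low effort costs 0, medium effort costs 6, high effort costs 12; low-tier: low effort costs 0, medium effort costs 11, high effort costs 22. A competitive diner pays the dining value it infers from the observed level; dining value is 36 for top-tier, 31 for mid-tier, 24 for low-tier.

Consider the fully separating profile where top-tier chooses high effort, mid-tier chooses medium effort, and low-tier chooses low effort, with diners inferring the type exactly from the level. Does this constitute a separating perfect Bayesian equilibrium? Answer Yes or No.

Yes

Separating price premiums: high effort → 36, medium effort → 31, low effort → 24.
top-tier (assigned high effort): low effort: 24 − 0 = 24; medium effort: 31 − 2 = 29; high effort: 36 − 4 = 32. top-tier stays.
mid-tier (assigned medium effort): low effort: 24 − 0 = 24; medium effort: 31 − 6 = 25; high effort: 36 − 12 = 24. mid-tier stays.
low-tier (assigned low effort): low effort: 24 − 0 = 24; medium effort: 31 − 11 = 20; high effort: 36 − 22 = 14. low-tier stays.
Every type prefers its assigned level; separation holds.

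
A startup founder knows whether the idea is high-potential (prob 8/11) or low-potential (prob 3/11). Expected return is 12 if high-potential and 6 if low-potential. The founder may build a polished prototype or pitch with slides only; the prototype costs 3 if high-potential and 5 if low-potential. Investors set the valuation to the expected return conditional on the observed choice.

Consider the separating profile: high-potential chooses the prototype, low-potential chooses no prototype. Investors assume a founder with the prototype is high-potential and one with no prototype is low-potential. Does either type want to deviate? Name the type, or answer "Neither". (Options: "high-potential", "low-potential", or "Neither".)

The prototype pays 12; no prototype pays 6.
high-potential: assigned the prototype, nets 12 − 3 = 9; deviating to no prototype nets 6.
low-potential: assigned no prototype, nets 6; deviating to the prototype nets 12 − 5 = 7.
The low-potential type gains 1 by deviating.

low-potential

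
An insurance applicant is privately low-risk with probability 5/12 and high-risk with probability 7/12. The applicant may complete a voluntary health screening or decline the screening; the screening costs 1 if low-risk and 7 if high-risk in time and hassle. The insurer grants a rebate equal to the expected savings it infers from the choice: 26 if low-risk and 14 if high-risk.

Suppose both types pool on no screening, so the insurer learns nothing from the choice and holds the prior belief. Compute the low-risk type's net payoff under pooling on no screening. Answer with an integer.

19

Pooled rebate = 5/12·26 + 7/12·14 = 19.
low-risk pays no cost for no screening, so net payoff = 19.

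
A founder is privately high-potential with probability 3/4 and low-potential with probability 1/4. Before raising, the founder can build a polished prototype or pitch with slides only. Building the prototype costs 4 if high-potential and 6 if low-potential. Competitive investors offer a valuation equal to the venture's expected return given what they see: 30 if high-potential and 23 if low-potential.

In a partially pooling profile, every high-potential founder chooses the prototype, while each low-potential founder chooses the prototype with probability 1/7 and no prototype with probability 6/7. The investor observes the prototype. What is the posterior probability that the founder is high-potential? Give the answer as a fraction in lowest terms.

P(the prototype) = (3/4)·1 + (1/4)·(1/7) = 11/14.
By Bayes' rule, P(high-potential | the prototype) = (3/4) / (11/14) = 21/22.

21/22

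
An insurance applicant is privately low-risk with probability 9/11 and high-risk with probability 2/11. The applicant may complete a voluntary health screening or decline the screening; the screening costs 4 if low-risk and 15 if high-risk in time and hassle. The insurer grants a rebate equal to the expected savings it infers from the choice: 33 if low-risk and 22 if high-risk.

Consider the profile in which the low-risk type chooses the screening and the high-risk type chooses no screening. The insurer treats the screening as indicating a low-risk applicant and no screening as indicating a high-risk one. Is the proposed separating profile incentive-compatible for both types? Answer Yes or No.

Yes

Under these beliefs, the screening earns rebate 33 and no screening earns rebate 22.
low-risk: the screening nets 33 − 4 = 29; no screening nets 22. low-risk prefers the screening.
high-risk: the screening nets 33 − 15 = 18; no screening nets 22. high-risk prefers no screening.
Neither type deviates, so the separating profile is an equilibrium.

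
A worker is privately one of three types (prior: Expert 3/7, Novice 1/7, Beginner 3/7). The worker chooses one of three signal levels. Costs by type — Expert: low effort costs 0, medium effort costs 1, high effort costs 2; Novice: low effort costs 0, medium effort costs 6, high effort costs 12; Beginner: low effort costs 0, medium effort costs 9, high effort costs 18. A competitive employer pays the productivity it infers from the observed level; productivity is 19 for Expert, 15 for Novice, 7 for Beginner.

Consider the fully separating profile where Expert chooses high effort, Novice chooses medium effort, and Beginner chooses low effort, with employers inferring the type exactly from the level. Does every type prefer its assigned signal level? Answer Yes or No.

Separating wages: high effort → 19, medium effort → 15, low effort → 7.
Expert (assigned high effort): low effort: 7 − 0 = 7; medium effort: 15 − 1 = 14; high effort: 19 − 2 = 17. Expert stays.
Novice (assigned medium effort): low effort: 7 − 0 = 7; medium effort: 15 − 6 = 9; high effort: 19 − 12 = 7. Novice stays.
Beginner (assigned low effort): low effort: 7 − 0 = 7; medium effort: 15 − 9 = 6; high effort: 19 − 18 = 1. Beginner stays.
Every type prefers its assigned level; separation holds.

Yes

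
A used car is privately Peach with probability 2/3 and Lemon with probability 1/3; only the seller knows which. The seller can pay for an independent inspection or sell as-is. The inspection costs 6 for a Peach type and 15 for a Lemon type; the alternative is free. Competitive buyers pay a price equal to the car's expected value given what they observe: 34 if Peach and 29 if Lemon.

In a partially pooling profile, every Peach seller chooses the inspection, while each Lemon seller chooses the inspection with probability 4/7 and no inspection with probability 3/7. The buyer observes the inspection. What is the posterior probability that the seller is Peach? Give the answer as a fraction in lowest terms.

7/9

P(the inspection) = (2/3)·1 + (1/3)·(4/7) = 6/7.
By Bayes' rule, P(Peach | the inspection) = (2/3) / (6/7) = 7/9.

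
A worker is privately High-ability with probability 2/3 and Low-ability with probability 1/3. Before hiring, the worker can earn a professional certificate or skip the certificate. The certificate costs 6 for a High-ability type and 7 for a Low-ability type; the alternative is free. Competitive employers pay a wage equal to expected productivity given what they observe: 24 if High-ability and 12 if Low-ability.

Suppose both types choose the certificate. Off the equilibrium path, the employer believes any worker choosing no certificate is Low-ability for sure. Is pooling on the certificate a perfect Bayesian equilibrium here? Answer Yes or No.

Yes

On path, the employer holds the prior and pays 2/3·24 + 1/3·12 = 20. Off path (no certificate), believing Low-ability, it pays 12.
High-ability: the certificate nets 20 − 6 = 14; no certificate nets 12. High-ability stays.
Low-ability: the certificate nets 20 − 7 = 13; no certificate nets 12. Low-ability stays.
No type deviates, so pooling is sustained.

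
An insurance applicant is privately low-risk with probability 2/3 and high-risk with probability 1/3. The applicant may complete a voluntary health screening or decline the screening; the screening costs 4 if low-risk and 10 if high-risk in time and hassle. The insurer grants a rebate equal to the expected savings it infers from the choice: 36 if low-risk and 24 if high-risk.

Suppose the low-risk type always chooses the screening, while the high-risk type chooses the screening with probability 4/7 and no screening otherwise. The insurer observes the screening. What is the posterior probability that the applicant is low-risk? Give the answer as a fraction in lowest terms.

7/9

P(the screening) = (2/3)·1 + (1/3)·(4/7) = 6/7.
By Bayes' rule, P(low-risk | the screening) = (2/3) / (6/7) = 7/9.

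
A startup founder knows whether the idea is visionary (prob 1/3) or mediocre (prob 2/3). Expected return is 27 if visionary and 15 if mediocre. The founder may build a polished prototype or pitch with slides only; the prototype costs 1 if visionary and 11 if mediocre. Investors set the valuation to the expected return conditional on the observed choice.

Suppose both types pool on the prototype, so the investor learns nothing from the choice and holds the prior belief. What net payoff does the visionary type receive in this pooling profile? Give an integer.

Pooled valuation = 1/3·27 + 2/3·15 = 19.
visionary pays cost 1 for the prototype, so net payoff = 19 − 1 = 18.

18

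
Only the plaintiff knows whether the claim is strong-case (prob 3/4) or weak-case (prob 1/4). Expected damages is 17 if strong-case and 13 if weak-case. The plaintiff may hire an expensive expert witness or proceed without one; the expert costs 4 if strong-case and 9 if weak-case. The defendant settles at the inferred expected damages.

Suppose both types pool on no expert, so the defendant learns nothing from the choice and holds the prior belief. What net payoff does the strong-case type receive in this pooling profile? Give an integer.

16

Pooled settlement = 3/4·17 + 1/4·13 = 16.
strong-case pays no cost for no expert, so net payoff = 16.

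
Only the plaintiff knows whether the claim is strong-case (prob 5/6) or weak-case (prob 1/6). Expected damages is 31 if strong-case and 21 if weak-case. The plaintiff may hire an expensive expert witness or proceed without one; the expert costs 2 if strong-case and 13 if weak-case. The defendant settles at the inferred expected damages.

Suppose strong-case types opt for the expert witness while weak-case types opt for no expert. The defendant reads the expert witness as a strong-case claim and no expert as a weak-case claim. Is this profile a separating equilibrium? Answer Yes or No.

Yes

Under these beliefs, the expert witness earns settlement 31 and no expert earns settlement 21.
strong-case: the expert witness nets 31 − 2 = 29; no expert nets 21. strong-case prefers the expert witness.
weak-case: the expert witness nets 31 − 13 = 18; no expert nets 21. weak-case prefers no expert.
Neither type deviates, so the separating profile is an equilibrium.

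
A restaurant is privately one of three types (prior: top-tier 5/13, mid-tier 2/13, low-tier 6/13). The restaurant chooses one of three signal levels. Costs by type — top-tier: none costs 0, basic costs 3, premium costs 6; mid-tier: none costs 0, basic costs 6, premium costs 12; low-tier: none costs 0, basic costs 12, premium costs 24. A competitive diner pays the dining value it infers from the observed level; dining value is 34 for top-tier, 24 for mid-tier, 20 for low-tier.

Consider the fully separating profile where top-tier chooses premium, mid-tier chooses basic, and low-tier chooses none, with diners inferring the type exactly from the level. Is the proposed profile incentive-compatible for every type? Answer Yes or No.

No

Separating price premiums: premium → 34, basic → 24, none → 20.
top-tier (assigned premium): none: 20 − 0 = 20; basic: 24 − 3 = 21; premium: 34 − 6 = 28. top-tier stays.
mid-tier (assigned basic): none: 20 − 0 = 20; basic: 24 − 6 = 18; premium: 34 − 12 = 22. mid-tier prefers premium.
low-tier (assigned none): none: 20 − 0 = 20; basic: 24 − 12 = 12; premium: 34 − 24 = 10. low-tier stays.
At least one type deviates; the separating profile fails.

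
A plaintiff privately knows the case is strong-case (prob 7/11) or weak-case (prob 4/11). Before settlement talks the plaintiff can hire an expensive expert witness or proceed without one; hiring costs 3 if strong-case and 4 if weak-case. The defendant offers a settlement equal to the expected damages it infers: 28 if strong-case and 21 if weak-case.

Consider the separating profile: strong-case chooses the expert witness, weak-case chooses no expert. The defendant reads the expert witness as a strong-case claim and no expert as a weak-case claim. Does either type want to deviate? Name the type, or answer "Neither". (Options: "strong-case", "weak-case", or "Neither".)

The expert witness pays 28; no expert pays 21.
strong-case: assigned the expert witness, nets 28 − 3 = 25; deviating to no expert nets 21.
weak-case: assigned no expert, nets 21; deviating to the expert witness nets 28 − 4 = 24.
The weak-case type gains 3 by deviating.

weak-case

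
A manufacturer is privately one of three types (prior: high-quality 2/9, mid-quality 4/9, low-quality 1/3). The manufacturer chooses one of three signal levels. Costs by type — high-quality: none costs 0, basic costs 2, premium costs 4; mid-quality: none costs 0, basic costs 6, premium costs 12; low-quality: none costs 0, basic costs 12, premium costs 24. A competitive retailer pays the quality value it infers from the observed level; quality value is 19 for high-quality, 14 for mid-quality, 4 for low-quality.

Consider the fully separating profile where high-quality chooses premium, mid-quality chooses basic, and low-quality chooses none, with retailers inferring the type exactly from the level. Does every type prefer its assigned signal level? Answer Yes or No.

Yes

Separating prices: premium → 19, basic → 14, none → 4.
high-quality (assigned premium): none: 4 − 0 = 4; basic: 14 − 2 = 12; premium: 19 − 4 = 15. high-quality stays.
mid-quality (assigned basic): none: 4 − 0 = 4; basic: 14 − 6 = 8; premium: 19 − 12 = 7. mid-quality stays.
low-quality (assigned none): none: 4 − 0 = 4; basic: 14 − 12 = 2; premium: 19 − 24 = -5. low-quality stays.
Every type prefers its assigned level; separation holds.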